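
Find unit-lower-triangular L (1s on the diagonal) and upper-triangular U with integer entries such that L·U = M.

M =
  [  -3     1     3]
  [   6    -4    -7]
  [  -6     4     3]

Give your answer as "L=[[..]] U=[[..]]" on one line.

L=[[1,0,0],[-2,1,0],[2,-1,1]] U=[[-3,1,3],[0,-2,-1],[0,0,-4]]

  r1 -= -2·r0 → [0,-2,-1]
  r2 -= 2·r0 → [0,2,-3]
  r2 -= -1·r1 → [0,0,-4]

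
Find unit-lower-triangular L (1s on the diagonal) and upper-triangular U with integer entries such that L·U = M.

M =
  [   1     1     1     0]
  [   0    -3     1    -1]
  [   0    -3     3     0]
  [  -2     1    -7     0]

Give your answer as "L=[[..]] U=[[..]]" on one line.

L=[[1,0,0,0],[0,1,0,0],[0,1,1,0],[-2,-1,-2,1]] U=[[1,1,1,0],[0,-3,1,-1],[0,0,2,1],[0,0,0,1]]

  row1 -= 0·row0 → [0,-3,1,-1]
  row2 -= 0·row0 → [0,-3,3,0]
  row3 -= -2·row0 → [0,3,-5,0]
  row2 -= 1·row1 → [0,0,2,1]
  row3 -= -1·row1 → [0,0,-4,-1]
  row3 -= -2·row2 → [0,0,0,1]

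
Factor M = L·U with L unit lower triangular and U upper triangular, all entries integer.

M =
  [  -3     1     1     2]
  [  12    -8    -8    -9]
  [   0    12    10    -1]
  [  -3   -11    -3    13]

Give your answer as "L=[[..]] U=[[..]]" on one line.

  R1 -= -4·R0 → [0,-4,-4,-1]
  R2 -= 0·R0 → [0,12,10,-1]
  R3 -= 1·R0 → [0,-12,-4,11]
  R2 -= -3·R1 → [0,0,-2,-4]
  R3 -= 3·R1 → [0,0,8,14]
  R3 -= -4·R2 → [0,0,0,-2]

L=[[1,0,0,0],[-4,1,0,0],[0,-3,1,0],[1,3,-4,1]] U=[[-3,1,1,2],[0,-4,-4,-1],[0,0,-2,-4],[0,0,0,-2]]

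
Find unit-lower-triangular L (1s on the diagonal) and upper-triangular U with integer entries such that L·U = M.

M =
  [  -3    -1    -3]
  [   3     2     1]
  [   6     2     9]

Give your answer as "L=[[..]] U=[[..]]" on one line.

L=[[1,0,0],[-1,1,0],[-2,0,1]] U=[[-3,-1,-3],[0,1,-2],[0,0,3]]

  R1 -= -1·R0 → [0,1,-2]
  R2 -= -2·R0 → [0,0,3]
  R2 -= 0·R1 → [0,0,3]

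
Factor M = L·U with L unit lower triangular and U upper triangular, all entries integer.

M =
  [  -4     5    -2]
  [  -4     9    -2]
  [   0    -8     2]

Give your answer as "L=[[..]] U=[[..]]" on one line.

  r1 -= 1·r0 → [0,4,0]
  r2 -= 0·r0 → [0,-8,2]
  r2 -= -2·r1 → [0,0,2]

L=[[1,0,0],[1,1,0],[0,-2,1]] U=[[-4,5,-2],[0,4,0],[0,0,2]]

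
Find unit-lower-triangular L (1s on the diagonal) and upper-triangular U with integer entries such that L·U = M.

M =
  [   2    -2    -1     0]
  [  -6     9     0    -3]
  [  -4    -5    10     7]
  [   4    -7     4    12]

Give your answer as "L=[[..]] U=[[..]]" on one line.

L=[[1,0,0,0],[-3,1,0,0],[-2,-3,1,0],[2,-1,-3,1]] U=[[2,-2,-1,0],[0,3,-3,-3],[0,0,-1,-2],[0,0,0,3]]

  R1 -= -3·R0 → [0,3,-3,-3]
  R2 -= -2·R0 → [0,-9,8,7]
  R3 -= 2·R0 → [0,-3,6,12]
  R2 -= -3·R1 → [0,0,-1,-2]
  R3 -= -1·R1 → [0,0,3,9]
  R3 -= -3·R2 → [0,0,0,3]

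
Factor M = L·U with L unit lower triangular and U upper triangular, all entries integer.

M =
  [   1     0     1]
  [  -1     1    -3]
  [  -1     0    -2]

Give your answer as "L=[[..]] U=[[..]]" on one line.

L=[[1,0,0],[-1,1,0],[-1,0,1]] U=[[1,0,1],[0,1,-2],[0,0,-1]]

  R1 -= -1·R0 → [0,1,-2]
  R2 -= -1·R0 → [0,0,-1]
  R2 -= 0·R1 → [0,0,-1]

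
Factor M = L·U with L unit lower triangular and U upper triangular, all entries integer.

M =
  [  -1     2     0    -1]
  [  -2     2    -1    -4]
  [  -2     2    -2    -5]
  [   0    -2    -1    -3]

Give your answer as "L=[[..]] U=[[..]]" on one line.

L=[[1,0,0,0],[2,1,0,0],[2,1,1,0],[0,1,0,1]] U=[[-1,2,0,-1],[0,-2,-1,-2],[0,0,-1,-1],[0,0,0,-1]]

  r1 -= 2·r0 → [0,-2,-1,-2]
  r2 -= 2·r0 → [0,-2,-2,-3]
  r3 -= 0·r0 → [0,-2,-1,-3]
  r2 -= 1·r1 → [0,0,-1,-1]
  r3 -= 1·r1 → [0,0,0,-1]
  r3 -= 0·r2 → [0,0,0,-1]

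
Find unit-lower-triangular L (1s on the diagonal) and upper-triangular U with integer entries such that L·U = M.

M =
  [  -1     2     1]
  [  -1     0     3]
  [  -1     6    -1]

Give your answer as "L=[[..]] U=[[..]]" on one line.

L=[[1,0,0],[1,1,0],[1,-2,1]] U=[[-1,2,1],[0,-2,2],[0,0,2]]

  row1 -= 1·row0 → [0,-2,2]
  row2 -= 1·row0 → [0,4,-2]
  row2 -= -2·row1 → [0,0,2]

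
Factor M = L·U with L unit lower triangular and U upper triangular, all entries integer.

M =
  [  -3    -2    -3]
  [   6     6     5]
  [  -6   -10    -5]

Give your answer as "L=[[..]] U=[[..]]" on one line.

  R1 -= -2·R0 → [0,2,-1]
  R2 -= 2·R0 → [0,-6,1]
  R2 -= -3·R1 → [0,0,-2]

L=[[1,0,0],[-2,1,0],[2,-3,1]] U=[[-3,-2,-3],[0,2,-1],[0,0,-2]]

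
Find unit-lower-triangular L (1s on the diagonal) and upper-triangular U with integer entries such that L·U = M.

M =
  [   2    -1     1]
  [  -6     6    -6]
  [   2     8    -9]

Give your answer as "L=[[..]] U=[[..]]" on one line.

  R1 -= -3·R0 → [0,3,-3]
  R2 -= 1·R0 → [0,9,-10]
  R2 -= 3·R1 → [0,0,-1]

L=[[1,0,0],[-3,1,0],[1,3,1]] U=[[2,-1,1],[0,3,-3],[0,0,-1]]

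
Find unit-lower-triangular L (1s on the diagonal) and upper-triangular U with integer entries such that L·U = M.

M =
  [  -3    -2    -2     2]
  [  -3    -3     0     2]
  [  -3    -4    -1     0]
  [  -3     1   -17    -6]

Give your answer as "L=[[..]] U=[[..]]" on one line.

  r1 -= 1·r0 → [0,-1,2,0]
  r2 -= 1·r0 → [0,-2,1,-2]
  r3 -= 1·r0 → [0,3,-15,-8]
  r2 -= 2·r1 → [0,0,-3,-2]
  r3 -= -3·r1 → [0,0,-9,-8]
  r3 -= 3·r2 → [0,0,0,-2]

L=[[1,0,0,0],[1,1,0,0],[1,2,1,0],[1,-3,3,1]] U=[[-3,-2,-2,2],[0,-1,2,0],[0,0,-3,-2],[0,0,0,-2]]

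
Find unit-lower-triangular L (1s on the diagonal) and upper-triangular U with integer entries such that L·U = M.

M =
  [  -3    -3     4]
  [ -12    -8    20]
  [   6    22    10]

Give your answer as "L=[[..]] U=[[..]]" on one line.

L=[[1,0,0],[4,1,0],[-2,4,1]] U=[[-3,-3,4],[0,4,4],[0,0,2]]

  row1 -= 4·row0 → [0,4,4]
  row2 -= -2·row0 → [0,16,18]
  row2 -= 4·row1 → [0,0,2]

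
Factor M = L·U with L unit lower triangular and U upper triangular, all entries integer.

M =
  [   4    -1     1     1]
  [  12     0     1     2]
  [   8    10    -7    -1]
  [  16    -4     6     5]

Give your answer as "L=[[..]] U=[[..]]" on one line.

  r1 -= 3·r0 → [0,3,-2,-1]
  r2 -= 2·r0 → [0,12,-9,-3]
  r3 -= 4·r0 → [0,0,2,1]
  r2 -= 4·r1 → [0,0,-1,1]
  r3 -= 0·r1 → [0,0,2,1]
  r3 -= -2·r2 → [0,0,0,3]

L=[[1,0,0,0],[3,1,0,0],[2,4,1,0],[4,0,-2,1]] U=[[4,-1,1,1],[0,3,-2,-1],[0,0,-1,1],[0,0,0,3]]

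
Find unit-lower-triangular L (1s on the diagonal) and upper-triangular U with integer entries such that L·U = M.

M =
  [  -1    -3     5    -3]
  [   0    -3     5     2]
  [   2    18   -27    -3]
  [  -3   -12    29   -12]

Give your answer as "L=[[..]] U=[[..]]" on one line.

L=[[1,0,0,0],[0,1,0,0],[-2,-4,1,0],[3,1,3,1]] U=[[-1,-3,5,-3],[0,-3,5,2],[0,0,3,-1],[0,0,0,-2]]

  r1 -= 0·r0 → [0,-3,5,2]
  r2 -= -2·r0 → [0,12,-17,-9]
  r3 -= 3·r0 → [0,-3,14,-3]
  r2 -= -4·r1 → [0,0,3,-1]
  r3 -= 1·r1 → [0,0,9,-5]
  r3 -= 3·r2 → [0,0,0,-2]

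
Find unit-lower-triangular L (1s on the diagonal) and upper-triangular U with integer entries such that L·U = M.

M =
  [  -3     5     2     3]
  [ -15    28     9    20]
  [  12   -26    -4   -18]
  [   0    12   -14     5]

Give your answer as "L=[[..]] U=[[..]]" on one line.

  row1 -= 5·row0 → [0,3,-1,5]
  row2 -= -4·row0 → [0,-6,4,-6]
  row3 -= 0·row0 → [0,12,-14,5]
  row2 -= -2·row1 → [0,0,2,4]
  row3 -= 4·row1 → [0,0,-10,-15]
  row3 -= -5·row2 → [0,0,0,5]

L=[[1,0,0,0],[5,1,0,0],[-4,-2,1,0],[0,4,-5,1]] U=[[-3,5,2,3],[0,3,-1,5],[0,0,2,4],[0,0,0,5]]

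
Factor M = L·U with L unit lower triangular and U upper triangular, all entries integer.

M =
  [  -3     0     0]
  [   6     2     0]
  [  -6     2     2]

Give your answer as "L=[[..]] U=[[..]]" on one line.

  row1 -= -2·row0 → [0,2,0]
  row2 -= 2·row0 → [0,2,2]
  row2 -= 1·row1 → [0,0,2]

L=[[1,0,0],[-2,1,0],[2,1,1]] U=[[-3,0,0],[0,2,0],[0,0,2]]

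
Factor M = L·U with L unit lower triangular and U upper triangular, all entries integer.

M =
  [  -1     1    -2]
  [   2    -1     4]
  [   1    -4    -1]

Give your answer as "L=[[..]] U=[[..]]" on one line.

  row1 -= -2·row0 → [0,1,0]
  row2 -= -1·row0 → [0,-3,-3]
  row2 -= -3·row1 → [0,0,-3]

L=[[1,0,0],[-2,1,0],[-1,-3,1]] U=[[-1,1,-2],[0,1,0],[0,0,-3]]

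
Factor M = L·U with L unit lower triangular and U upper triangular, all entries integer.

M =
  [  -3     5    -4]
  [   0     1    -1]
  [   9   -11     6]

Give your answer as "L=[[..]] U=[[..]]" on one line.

  r1 -= 0·r0 → [0,1,-1]
  r2 -= -3·r0 → [0,4,-6]
  r2 -= 4·r1 → [0,0,-2]

L=[[1,0,0],[0,1,0],[-3,4,1]] U=[[-3,5,-4],[0,1,-1],[0,0,-2]]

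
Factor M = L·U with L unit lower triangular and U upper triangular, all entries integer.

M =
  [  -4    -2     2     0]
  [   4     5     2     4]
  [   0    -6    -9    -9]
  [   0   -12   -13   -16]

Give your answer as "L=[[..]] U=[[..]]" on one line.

  r1 -= -1·r0 → [0,3,4,4]
  r2 -= 0·r0 → [0,-6,-9,-9]
  r3 -= 0·r0 → [0,-12,-13,-16]
  r2 -= -2·r1 → [0,0,-1,-1]
  r3 -= -4·r1 → [0,0,3,0]
  r3 -= -3·r2 → [0,0,0,-3]

L=[[1,0,0,0],[-1,1,0,0],[0,-2,1,0],[0,-4,-3,1]] U=[[-4,-2,2,0],[0,3,4,4],[0,0,-1,-1],[0,0,0,-3]]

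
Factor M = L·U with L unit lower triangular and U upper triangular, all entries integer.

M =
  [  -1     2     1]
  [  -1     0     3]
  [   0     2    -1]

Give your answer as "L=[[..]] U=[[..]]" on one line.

  row1 -= 1·row0 → [0,-2,2]
  row2 -= 0·row0 → [0,2,-1]
  row2 -= -1·row1 → [0,0,1]

L=[[1,0,0],[1,1,0],[0,-1,1]] U=[[-1,2,1],[0,-2,2],[0,0,1]]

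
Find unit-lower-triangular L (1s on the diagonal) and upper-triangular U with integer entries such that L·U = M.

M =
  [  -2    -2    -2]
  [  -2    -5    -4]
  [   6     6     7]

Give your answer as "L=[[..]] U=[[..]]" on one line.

  R1 -= 1·R0 → [0,-3,-2]
  R2 -= -3·R0 → [0,0,1]
  R2 -= 0·R1 → [0,0,1]

L=[[1,0,0],[1,1,0],[-3,0,1]] U=[[-2,-2,-2],[0,-3,-2],[0,0,1]]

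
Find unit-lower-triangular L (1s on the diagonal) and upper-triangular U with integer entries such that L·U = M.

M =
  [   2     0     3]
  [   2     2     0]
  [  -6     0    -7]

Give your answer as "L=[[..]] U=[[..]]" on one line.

  R1 -= 1·R0 → [0,2,-3]
  R2 -= -3·R0 → [0,0,2]
  R2 -= 0·R1 → [0,0,2]

L=[[1,0,0],[1,1,0],[-3,0,1]] U=[[2,0,3],[0,2,-3],[0,0,2]]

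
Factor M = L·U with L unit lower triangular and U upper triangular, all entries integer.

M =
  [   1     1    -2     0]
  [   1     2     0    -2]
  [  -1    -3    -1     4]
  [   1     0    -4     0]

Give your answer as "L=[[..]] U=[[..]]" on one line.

  r1 -= 1·r0 → [0,1,2,-2]
  r2 -= -1·r0 → [0,-2,-3,4]
  r3 -= 1·r0 → [0,-1,-2,0]
  r2 -= -2·r1 → [0,0,1,0]
  r3 -= -1·r1 → [0,0,0,-2]
  r3 -= 0·r2 → [0,0,0,-2]

L=[[1,0,0,0],[1,1,0,0],[-1,-2,1,0],[1,-1,0,1]] U=[[1,1,-2,0],[0,1,2,-2],[0,0,1,0],[0,0,0,-2]]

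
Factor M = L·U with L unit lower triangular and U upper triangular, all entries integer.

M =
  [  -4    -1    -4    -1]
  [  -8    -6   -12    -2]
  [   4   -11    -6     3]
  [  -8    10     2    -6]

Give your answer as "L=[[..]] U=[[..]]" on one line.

  R1 -= 2·R0 → [0,-4,-4,0]
  R2 -= -1·R0 → [0,-12,-10,2]
  R3 -= 2·R0 → [0,12,10,-4]
  R2 -= 3·R1 → [0,0,2,2]
  R3 -= -3·R1 → [0,0,-2,-4]
  R3 -= -1·R2 → [0,0,0,-2]

L=[[1,0,0,0],[2,1,0,0],[-1,3,1,0],[2,-3,-1,1]] U=[[-4,-1,-4,-1],[0,-4,-4,0],[0,0,2,2],[0,0,0,-2]]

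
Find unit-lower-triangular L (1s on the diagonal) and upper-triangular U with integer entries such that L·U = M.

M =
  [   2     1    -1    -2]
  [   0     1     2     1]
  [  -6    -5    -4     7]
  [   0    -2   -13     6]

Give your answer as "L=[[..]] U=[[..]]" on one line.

L=[[1,0,0,0],[0,1,0,0],[-3,-2,1,0],[0,-2,3,1]] U=[[2,1,-1,-2],[0,1,2,1],[0,0,-3,3],[0,0,0,-1]]

  r1 -= 0·r0 → [0,1,2,1]
  r2 -= -3·r0 → [0,-2,-7,1]
  r3 -= 0·r0 → [0,-2,-13,6]
  r2 -= -2·r1 → [0,0,-3,3]
  r3 -= -2·r1 → [0,0,-9,8]
  r3 -= 3·r2 → [0,0,0,-1]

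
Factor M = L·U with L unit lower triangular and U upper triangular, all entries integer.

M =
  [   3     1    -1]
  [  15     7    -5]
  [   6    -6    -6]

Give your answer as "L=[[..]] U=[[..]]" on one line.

  r1 -= 5·r0 → [0,2,0]
  r2 -= 2·r0 → [0,-8,-4]
  r2 -= -4·r1 → [0,0,-4]

L=[[1,0,0],[5,1,0],[2,-4,1]] U=[[3,1,-1],[0,2,0],[0,0,-4]]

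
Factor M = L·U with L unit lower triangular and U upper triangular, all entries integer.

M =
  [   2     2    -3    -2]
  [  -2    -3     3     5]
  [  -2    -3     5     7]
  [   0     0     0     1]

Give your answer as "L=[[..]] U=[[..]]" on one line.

  r1 -= -1·r0 → [0,-1,0,3]
  r2 -= -1·r0 → [0,-1,2,5]
  r3 -= 0·r0 → [0,0,0,1]
  r2 -= 1·r1 → [0,0,2,2]
  r3 -= 0·r1 → [0,0,0,1]
  r3 -= 0·r2 → [0,0,0,1]

L=[[1,0,0,0],[-1,1,0,0],[-1,1,1,0],[0,0,0,1]] U=[[2,2,-3,-2],[0,-1,0,3],[0,0,2,2],[0,0,0,1]]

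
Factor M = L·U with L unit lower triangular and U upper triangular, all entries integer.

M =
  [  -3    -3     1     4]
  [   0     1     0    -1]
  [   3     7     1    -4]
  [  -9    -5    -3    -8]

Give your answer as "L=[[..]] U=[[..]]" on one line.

  row1 -= 0·row0 → [0,1,0,-1]
  row2 -= -1·row0 → [0,4,2,0]
  row3 -= 3·row0 → [0,4,-6,-20]
  row2 -= 4·row1 → [0,0,2,4]
  row3 -= 4·row1 → [0,0,-6,-16]
  row3 -= -3·row2 → [0,0,0,-4]

L=[[1,0,0,0],[0,1,0,0],[-1,4,1,0],[3,4,-3,1]] U=[[-3,-3,1,4],[0,1,0,-1],[0,0,2,4],[0,0,0,-4]]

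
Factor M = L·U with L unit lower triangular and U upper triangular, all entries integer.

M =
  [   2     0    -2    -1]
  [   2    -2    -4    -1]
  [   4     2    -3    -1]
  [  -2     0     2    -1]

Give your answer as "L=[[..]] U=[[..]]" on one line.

  r1 -= 1·r0 → [0,-2,-2,0]
  r2 -= 2·r0 → [0,2,1,1]
  r3 -= -1·r0 → [0,0,0,-2]
  r2 -= -1·r1 → [0,0,-1,1]
  r3 -= 0·r1 → [0,0,0,-2]
  r3 -= 0·r2 → [0,0,0,-2]

L=[[1,0,0,0],[1,1,0,0],[2,-1,1,0],[-1,0,0,1]] U=[[2,0,-2,-1],[0,-2,-2,0],[0,0,-1,1],[0,0,0,-2]]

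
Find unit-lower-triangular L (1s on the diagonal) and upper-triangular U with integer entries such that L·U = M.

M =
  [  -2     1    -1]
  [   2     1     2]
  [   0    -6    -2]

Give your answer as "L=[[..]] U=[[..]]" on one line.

L=[[1,0,0],[-1,1,0],[0,-3,1]] U=[[-2,1,-1],[0,2,1],[0,0,1]]

  r1 -= -1·r0 → [0,2,1]
  r2 -= 0·r0 → [0,-6,-2]
  r2 -= -3·r1 → [0,0,1]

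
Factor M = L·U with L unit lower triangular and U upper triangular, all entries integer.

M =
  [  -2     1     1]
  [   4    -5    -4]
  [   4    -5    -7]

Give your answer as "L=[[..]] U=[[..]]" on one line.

  R1 -= -2·R0 → [0,-3,-2]
  R2 -= -2·R0 → [0,-3,-5]
  R2 -= 1·R1 → [0,0,-3]

L=[[1,0,0],[-2,1,0],[-2,1,1]] U=[[-2,1,1],[0,-3,-2],[0,0,-3]]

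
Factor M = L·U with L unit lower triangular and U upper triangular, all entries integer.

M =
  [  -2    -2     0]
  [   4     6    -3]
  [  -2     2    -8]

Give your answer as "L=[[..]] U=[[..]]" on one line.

L=[[1,0,0],[-2,1,0],[1,2,1]] U=[[-2,-2,0],[0,2,-3],[0,0,-2]]

  row1 -= -2·row0 → [0,2,-3]
  row2 -= 1·row0 → [0,4,-8]
  row2 -= 2·row1 → [0,0,-2]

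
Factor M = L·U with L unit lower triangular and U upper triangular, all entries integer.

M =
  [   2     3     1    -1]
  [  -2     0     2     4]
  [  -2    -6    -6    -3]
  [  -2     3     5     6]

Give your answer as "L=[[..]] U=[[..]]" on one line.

  row1 -= -1·row0 → [0,3,3,3]
  row2 -= -1·row0 → [0,-3,-5,-4]
  row3 -= -1·row0 → [0,6,6,5]
  row2 -= -1·row1 → [0,0,-2,-1]
  row3 -= 2·row1 → [0,0,0,-1]
  row3 -= 0·row2 → [0,0,0,-1]

L=[[1,0,0,0],[-1,1,0,0],[-1,-1,1,0],[-1,2,0,1]] U=[[2,3,1,-1],[0,3,3,3],[0,0,-2,-1],[0,0,0,-1]]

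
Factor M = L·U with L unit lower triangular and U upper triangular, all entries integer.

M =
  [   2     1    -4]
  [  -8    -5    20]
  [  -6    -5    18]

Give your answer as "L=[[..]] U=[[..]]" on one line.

L=[[1,0,0],[-4,1,0],[-3,2,1]] U=[[2,1,-4],[0,-1,4],[0,0,-2]]

  R1 -= -4·R0 → [0,-1,4]
  R2 -= -3·R0 → [0,-2,6]
  R2 -= 2·R1 → [0,0,-2]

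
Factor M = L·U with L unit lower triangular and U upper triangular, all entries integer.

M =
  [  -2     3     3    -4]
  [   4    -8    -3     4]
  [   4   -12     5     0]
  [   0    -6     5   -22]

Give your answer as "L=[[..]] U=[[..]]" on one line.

  R1 -= -2·R0 → [0,-2,3,-4]
  R2 -= -2·R0 → [0,-6,11,-8]
  R3 -= 0·R0 → [0,-6,5,-22]
  R2 -= 3·R1 → [0,0,2,4]
  R3 -= 3·R1 → [0,0,-4,-10]
  R3 -= -2·R2 → [0,0,0,-2]

L=[[1,0,0,0],[-2,1,0,0],[-2,3,1,0],[0,3,-2,1]] U=[[-2,3,3,-4],[0,-2,3,-4],[0,0,2,4],[0,0,0,-2]]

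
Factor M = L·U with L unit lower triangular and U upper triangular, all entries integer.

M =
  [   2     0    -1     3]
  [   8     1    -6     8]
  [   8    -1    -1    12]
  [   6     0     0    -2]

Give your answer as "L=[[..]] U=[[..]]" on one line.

L=[[1,0,0,0],[4,1,0,0],[4,-1,1,0],[3,0,3,1]] U=[[2,0,-1,3],[0,1,-2,-4],[0,0,1,-4],[0,0,0,1]]

  r1 -= 4·r0 → [0,1,-2,-4]
  r2 -= 4·r0 → [0,-1,3,0]
  r3 -= 3·r0 → [0,0,3,-11]
  r2 -= -1·r1 → [0,0,1,-4]
  r3 -= 0·r1 → [0,0,3,-11]
  r3 -= 3·r2 → [0,0,0,1]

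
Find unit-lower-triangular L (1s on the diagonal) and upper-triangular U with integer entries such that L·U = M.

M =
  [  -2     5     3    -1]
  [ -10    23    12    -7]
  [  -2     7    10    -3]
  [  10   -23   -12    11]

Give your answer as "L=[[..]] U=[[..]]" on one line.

  R1 -= 5·R0 → [0,-2,-3,-2]
  R2 -= 1·R0 → [0,2,7,-2]
  R3 -= -5·R0 → [0,2,3,6]
  R2 -= -1·R1 → [0,0,4,-4]
  R3 -= -1·R1 → [0,0,0,4]
  R3 -= 0·R2 → [0,0,0,4]

L=[[1,0,0,0],[5,1,0,0],[1,-1,1,0],[-5,-1,0,1]] U=[[-2,5,3,-1],[0,-2,-3,-2],[0,0,4,-4],[0,0,0,4]]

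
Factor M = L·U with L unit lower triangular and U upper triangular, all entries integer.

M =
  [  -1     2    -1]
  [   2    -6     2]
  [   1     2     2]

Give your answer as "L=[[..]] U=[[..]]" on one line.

  R1 -= -2·R0 → [0,-2,0]
  R2 -= -1·R0 → [0,4,1]
  R2 -= -2·R1 → [0,0,1]

L=[[1,0,0],[-2,1,0],[-1,-2,1]] U=[[-1,2,-1],[0,-2,0],[0,0,1]]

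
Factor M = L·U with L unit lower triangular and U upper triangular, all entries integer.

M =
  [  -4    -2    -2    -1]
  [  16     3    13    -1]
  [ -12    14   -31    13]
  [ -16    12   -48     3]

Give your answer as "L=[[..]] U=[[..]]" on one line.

L=[[1,0,0,0],[-4,1,0,0],[3,-4,1,0],[4,-4,4,1]] U=[[-4,-2,-2,-1],[0,-5,5,-5],[0,0,-5,-4],[0,0,0,3]]

  R1 -= -4·R0 → [0,-5,5,-5]
  R2 -= 3·R0 → [0,20,-25,16]
  R3 -= 4·R0 → [0,20,-40,7]
  R2 -= -4·R1 → [0,0,-5,-4]
  R3 -= -4·R1 → [0,0,-20,-13]
  R3 -= 4·R2 → [0,0,0,3]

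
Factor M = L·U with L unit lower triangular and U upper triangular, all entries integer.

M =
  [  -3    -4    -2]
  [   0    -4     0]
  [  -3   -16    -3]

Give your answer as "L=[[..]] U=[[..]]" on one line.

L=[[1,0,0],[0,1,0],[1,3,1]] U=[[-3,-4,-2],[0,-4,0],[0,0,-1]]

  row1 -= 0·row0 → [0,-4,0]
  row2 -= 1·row0 → [0,-12,-1]
  row2 -= 3·row1 → [0,0,-1]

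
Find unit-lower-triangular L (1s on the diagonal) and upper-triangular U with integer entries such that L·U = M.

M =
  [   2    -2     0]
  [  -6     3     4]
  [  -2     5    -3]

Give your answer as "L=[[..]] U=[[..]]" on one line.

L=[[1,0,0],[-3,1,0],[-1,-1,1]] U=[[2,-2,0],[0,-3,4],[0,0,1]]

  r1 -= -3·r0 → [0,-3,4]
  r2 -= -1·r0 → [0,3,-3]
  r2 -= -1·r1 → [0,0,1]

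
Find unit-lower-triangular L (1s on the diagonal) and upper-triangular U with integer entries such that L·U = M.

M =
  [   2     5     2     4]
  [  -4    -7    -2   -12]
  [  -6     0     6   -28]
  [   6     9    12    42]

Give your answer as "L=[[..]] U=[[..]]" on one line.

L=[[1,0,0,0],[-2,1,0,0],[-3,5,1,0],[3,-2,5,1]] U=[[2,5,2,4],[0,3,2,-4],[0,0,2,4],[0,0,0,2]]

  r1 -= -2·r0 → [0,3,2,-4]
  r2 -= -3·r0 → [0,15,12,-16]
  r3 -= 3·r0 → [0,-6,6,30]
  r2 -= 5·r1 → [0,0,2,4]
  r3 -= -2·r1 → [0,0,10,22]
  r3 -= 5·r2 → [0,0,0,2]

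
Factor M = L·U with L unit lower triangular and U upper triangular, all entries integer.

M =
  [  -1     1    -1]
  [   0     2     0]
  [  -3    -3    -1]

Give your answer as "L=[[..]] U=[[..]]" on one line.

L=[[1,0,0],[0,1,0],[3,-3,1]] U=[[-1,1,-1],[0,2,0],[0,0,2]]

  row1 -= 0·row0 → [0,2,0]
  row2 -= 3·row0 → [0,-6,2]
  row2 -= -3·row1 → [0,0,2]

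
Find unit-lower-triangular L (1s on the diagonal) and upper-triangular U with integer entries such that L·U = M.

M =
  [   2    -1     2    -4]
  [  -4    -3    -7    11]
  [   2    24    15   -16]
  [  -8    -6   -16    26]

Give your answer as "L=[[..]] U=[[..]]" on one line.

L=[[1,0,0,0],[-2,1,0,0],[1,-5,1,0],[-4,2,1,1]] U=[[2,-1,2,-4],[0,-5,-3,3],[0,0,-2,3],[0,0,0,1]]

  r1 -= -2·r0 → [0,-5,-3,3]
  r2 -= 1·r0 → [0,25,13,-12]
  r3 -= -4·r0 → [0,-10,-8,10]
  r2 -= -5·r1 → [0,0,-2,3]
  r3 -= 2·r1 → [0,0,-2,4]
  r3 -= 1·r2 → [0,0,0,1]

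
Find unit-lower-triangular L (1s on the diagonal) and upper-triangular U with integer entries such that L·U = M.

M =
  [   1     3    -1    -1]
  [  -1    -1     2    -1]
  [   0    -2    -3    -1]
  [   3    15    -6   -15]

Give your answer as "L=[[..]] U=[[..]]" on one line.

L=[[1,0,0,0],[-1,1,0,0],[0,-1,1,0],[3,3,3,1]] U=[[1,3,-1,-1],[0,2,1,-2],[0,0,-2,-3],[0,0,0,3]]

  row1 -= -1·row0 → [0,2,1,-2]
  row2 -= 0·row0 → [0,-2,-3,-1]
  row3 -= 3·row0 → [0,6,-3,-12]
  row2 -= -1·row1 → [0,0,-2,-3]
  row3 -= 3·row1 → [0,0,-6,-6]
  row3 -= 3·row2 → [0,0,0,3]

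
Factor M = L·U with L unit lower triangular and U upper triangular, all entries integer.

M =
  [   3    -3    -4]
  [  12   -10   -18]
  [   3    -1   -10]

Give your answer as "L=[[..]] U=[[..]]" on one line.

  R1 -= 4·R0 → [0,2,-2]
  R2 -= 1·R0 → [0,2,-6]
  R2 -= 1·R1 → [0,0,-4]

L=[[1,0,0],[4,1,0],[1,1,1]] U=[[3,-3,-4],[0,2,-2],[0,0,-4]]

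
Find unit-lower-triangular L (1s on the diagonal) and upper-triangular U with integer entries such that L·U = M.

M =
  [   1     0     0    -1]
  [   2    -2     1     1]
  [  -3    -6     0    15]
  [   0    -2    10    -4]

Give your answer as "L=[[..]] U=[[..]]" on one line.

L=[[1,0,0,0],[2,1,0,0],[-3,3,1,0],[0,1,-3,1]] U=[[1,0,0,-1],[0,-2,1,3],[0,0,-3,3],[0,0,0,2]]

  row1 -= 2·row0 → [0,-2,1,3]
  row2 -= -3·row0 → [0,-6,0,12]
  row3 -= 0·row0 → [0,-2,10,-4]
  row2 -= 3·row1 → [0,0,-3,3]
  row3 -= 1·row1 → [0,0,9,-7]
  row3 -= -3·row2 → [0,0,0,2]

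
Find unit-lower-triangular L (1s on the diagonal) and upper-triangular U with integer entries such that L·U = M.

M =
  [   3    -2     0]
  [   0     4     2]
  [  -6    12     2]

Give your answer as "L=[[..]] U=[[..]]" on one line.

L=[[1,0,0],[0,1,0],[-2,2,1]] U=[[3,-2,0],[0,4,2],[0,0,-2]]

  r1 -= 0·r0 → [0,4,2]
  r2 -= -2·r0 → [0,8,2]
  r2 -= 2·r1 → [0,0,-2]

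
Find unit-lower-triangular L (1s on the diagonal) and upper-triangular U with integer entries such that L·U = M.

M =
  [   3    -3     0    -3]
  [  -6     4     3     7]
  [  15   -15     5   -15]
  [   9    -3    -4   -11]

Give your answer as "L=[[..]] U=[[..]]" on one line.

L=[[1,0,0,0],[-2,1,0,0],[5,0,1,0],[3,-3,1,1]] U=[[3,-3,0,-3],[0,-2,3,1],[0,0,5,0],[0,0,0,1]]

  R1 -= -2·R0 → [0,-2,3,1]
  R2 -= 5·R0 → [0,0,5,0]
  R3 -= 3·R0 → [0,6,-4,-2]
  R2 -= 0·R1 → [0,0,5,0]
  R3 -= -3·R1 → [0,0,5,1]
  R3 -= 1·R2 → [0,0,0,1]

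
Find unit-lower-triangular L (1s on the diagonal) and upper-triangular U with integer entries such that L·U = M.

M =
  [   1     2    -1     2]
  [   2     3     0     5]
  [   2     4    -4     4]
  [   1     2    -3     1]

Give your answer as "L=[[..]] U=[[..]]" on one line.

  r1 -= 2·r0 → [0,-1,2,1]
  r2 -= 2·r0 → [0,0,-2,0]
  r3 -= 1·r0 → [0,0,-2,-1]
  r2 -= 0·r1 → [0,0,-2,0]
  r3 -= 0·r1 → [0,0,-2,-1]
  r3 -= 1·r2 → [0,0,0,-1]

L=[[1,0,0,0],[2,1,0,0],[2,0,1,0],[1,0,1,1]] U=[[1,2,-1,2],[0,-1,2,1],[0,0,-2,0],[0,0,0,-1]]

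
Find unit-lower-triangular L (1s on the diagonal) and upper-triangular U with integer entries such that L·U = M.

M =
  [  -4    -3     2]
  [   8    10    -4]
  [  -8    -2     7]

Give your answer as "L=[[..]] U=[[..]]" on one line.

  row1 -= -2·row0 → [0,4,0]
  row2 -= 2·row0 → [0,4,3]
  row2 -= 1·row1 → [0,0,3]

L=[[1,0,0],[-2,1,0],[2,1,1]] U=[[-4,-3,2],[0,4,0],[0,0,3]]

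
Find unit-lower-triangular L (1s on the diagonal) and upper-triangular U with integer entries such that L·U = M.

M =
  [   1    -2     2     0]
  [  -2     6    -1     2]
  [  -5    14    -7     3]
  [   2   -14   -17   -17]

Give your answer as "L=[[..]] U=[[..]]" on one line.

L=[[1,0,0,0],[-2,1,0,0],[-5,2,1,0],[2,-5,2,1]] U=[[1,-2,2,0],[0,2,3,2],[0,0,-3,-1],[0,0,0,-5]]

  row1 -= -2·row0 → [0,2,3,2]
  row2 -= -5·row0 → [0,4,3,3]
  row3 -= 2·row0 → [0,-10,-21,-17]
  row2 -= 2·row1 → [0,0,-3,-1]
  row3 -= -5·row1 → [0,0,-6,-7]
  row3 -= 2·row2 → [0,0,0,-5]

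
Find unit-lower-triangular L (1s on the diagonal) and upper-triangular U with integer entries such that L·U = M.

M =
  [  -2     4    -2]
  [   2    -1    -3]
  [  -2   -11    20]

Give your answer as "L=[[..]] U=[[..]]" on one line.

L=[[1,0,0],[-1,1,0],[1,-5,1]] U=[[-2,4,-2],[0,3,-5],[0,0,-3]]

  R1 -= -1·R0 → [0,3,-5]
  R2 -= 1·R0 → [0,-15,22]
  R2 -= -5·R1 → [0,0,-3]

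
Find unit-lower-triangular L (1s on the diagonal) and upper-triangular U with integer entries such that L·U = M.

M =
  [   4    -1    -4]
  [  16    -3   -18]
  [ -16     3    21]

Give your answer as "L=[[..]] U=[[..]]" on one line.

L=[[1,0,0],[4,1,0],[-4,-1,1]] U=[[4,-1,-4],[0,1,-2],[0,0,3]]

  r1 -= 4·r0 → [0,1,-2]
  r2 -= -4·r0 → [0,-1,5]
  r2 -= -1·r1 → [0,0,3]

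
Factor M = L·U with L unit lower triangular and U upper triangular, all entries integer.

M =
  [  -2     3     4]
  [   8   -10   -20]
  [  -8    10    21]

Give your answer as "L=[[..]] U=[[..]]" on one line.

L=[[1,0,0],[-4,1,0],[4,-1,1]] U=[[-2,3,4],[0,2,-4],[0,0,1]]

  row1 -= -4·row0 → [0,2,-4]
  row2 -= 4·row0 → [0,-2,5]
  row2 -= -1·row1 → [0,0,1]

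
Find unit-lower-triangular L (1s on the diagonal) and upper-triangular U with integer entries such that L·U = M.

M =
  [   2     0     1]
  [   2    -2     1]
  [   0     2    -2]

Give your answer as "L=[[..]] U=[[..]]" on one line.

  R1 -= 1·R0 → [0,-2,0]
  R2 -= 0·R0 → [0,2,-2]
  R2 -= -1·R1 → [0,0,-2]

L=[[1,0,0],[1,1,0],[0,-1,1]] U=[[2,0,1],[0,-2,0],[0,0,-2]]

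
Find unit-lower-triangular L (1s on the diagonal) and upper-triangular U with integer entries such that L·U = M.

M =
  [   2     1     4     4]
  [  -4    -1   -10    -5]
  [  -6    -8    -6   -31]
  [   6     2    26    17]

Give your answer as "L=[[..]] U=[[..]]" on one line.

L=[[1,0,0,0],[-2,1,0,0],[-3,-5,1,0],[3,-1,-3,1]] U=[[2,1,4,4],[0,1,-2,3],[0,0,-4,-4],[0,0,0,-4]]

  r1 -= -2·r0 → [0,1,-2,3]
  r2 -= -3·r0 → [0,-5,6,-19]
  r3 -= 3·r0 → [0,-1,14,5]
  r2 -= -5·r1 → [0,0,-4,-4]
  r3 -= -1·r1 → [0,0,12,8]
  r3 -= -3·r2 → [0,0,0,-4]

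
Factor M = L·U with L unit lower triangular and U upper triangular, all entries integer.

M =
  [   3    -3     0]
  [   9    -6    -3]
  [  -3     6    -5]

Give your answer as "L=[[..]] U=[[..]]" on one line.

  R1 -= 3·R0 → [0,3,-3]
  R2 -= -1·R0 → [0,3,-5]
  R2 -= 1·R1 → [0,0,-2]

L=[[1,0,0],[3,1,0],[-1,1,1]] U=[[3,-3,0],[0,3,-3],[0,0,-2]]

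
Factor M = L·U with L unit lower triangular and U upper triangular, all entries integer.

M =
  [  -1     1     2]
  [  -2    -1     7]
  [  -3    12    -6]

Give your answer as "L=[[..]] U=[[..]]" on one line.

L=[[1,0,0],[2,1,0],[3,-3,1]] U=[[-1,1,2],[0,-3,3],[0,0,-3]]

  row1 -= 2·row0 → [0,-3,3]
  row2 -= 3·row0 → [0,9,-12]
  row2 -= -3·row1 → [0,0,-3]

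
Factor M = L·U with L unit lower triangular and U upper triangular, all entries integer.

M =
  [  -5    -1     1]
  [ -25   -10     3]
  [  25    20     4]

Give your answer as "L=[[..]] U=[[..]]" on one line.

L=[[1,0,0],[5,1,0],[-5,-3,1]] U=[[-5,-1,1],[0,-5,-2],[0,0,3]]

  row1 -= 5·row0 → [0,-5,-2]
  row2 -= -5·row0 → [0,15,9]
  row2 -= -3·row1 → [0,0,3]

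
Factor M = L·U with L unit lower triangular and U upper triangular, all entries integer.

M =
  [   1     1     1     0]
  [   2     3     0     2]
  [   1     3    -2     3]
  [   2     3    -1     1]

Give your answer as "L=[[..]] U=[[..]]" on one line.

L=[[1,0,0,0],[2,1,0,0],[1,2,1,0],[2,1,-1,1]] U=[[1,1,1,0],[0,1,-2,2],[0,0,1,-1],[0,0,0,-2]]

  R1 -= 2·R0 → [0,1,-2,2]
  R2 -= 1·R0 → [0,2,-3,3]
  R3 -= 2·R0 → [0,1,-3,1]
  R2 -= 2·R1 → [0,0,1,-1]
  R3 -= 1·R1 → [0,0,-1,-1]
  R3 -= -1·R2 → [0,0,0,-2]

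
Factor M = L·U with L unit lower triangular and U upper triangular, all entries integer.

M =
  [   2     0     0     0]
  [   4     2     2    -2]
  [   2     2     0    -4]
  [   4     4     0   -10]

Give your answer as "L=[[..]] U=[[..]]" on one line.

  r1 -= 2·r0 → [0,2,2,-2]
  r2 -= 1·r0 → [0,2,0,-4]
  r3 -= 2·r0 → [0,4,0,-10]
  r2 -= 1·r1 → [0,0,-2,-2]
  r3 -= 2·r1 → [0,0,-4,-6]
  r3 -= 2·r2 → [0,0,0,-2]

L=[[1,0,0,0],[2,1,0,0],[1,1,1,0],[2,2,2,1]] U=[[2,0,0,0],[0,2,2,-2],[0,0,-2,-2],[0,0,0,-2]]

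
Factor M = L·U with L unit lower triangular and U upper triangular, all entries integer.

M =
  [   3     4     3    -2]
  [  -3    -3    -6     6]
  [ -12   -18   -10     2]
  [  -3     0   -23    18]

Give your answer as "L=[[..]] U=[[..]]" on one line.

L=[[1,0,0,0],[-1,1,0,0],[-4,-2,1,0],[-1,4,2,1]] U=[[3,4,3,-2],[0,1,-3,4],[0,0,-4,2],[0,0,0,-4]]

  R1 -= -1·R0 → [0,1,-3,4]
  R2 -= -4·R0 → [0,-2,2,-6]
  R3 -= -1·R0 → [0,4,-20,16]
  R2 -= -2·R1 → [0,0,-4,2]
  R3 -= 4·R1 → [0,0,-8,0]
  R3 -= 2·R2 → [0,0,0,-4]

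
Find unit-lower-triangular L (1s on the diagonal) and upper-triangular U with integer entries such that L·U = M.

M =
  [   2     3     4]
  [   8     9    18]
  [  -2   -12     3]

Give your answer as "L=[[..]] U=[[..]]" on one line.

  r1 -= 4·r0 → [0,-3,2]
  r2 -= -1·r0 → [0,-9,7]
  r2 -= 3·r1 → [0,0,1]

L=[[1,0,0],[4,1,0],[-1,3,1]] U=[[2,3,4],[0,-3,2],[0,0,1]]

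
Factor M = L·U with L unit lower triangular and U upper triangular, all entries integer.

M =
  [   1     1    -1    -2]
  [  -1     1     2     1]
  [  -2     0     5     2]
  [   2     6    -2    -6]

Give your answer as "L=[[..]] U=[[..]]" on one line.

L=[[1,0,0,0],[-1,1,0,0],[-2,1,1,0],[2,2,-1,1]] U=[[1,1,-1,-2],[0,2,1,-1],[0,0,2,-1],[0,0,0,-1]]

  r1 -= -1·r0 → [0,2,1,-1]
  r2 -= -2·r0 → [0,2,3,-2]
  r3 -= 2·r0 → [0,4,0,-2]
  r2 -= 1·r1 → [0,0,2,-1]
  r3 -= 2·r1 → [0,0,-2,0]
  r3 -= -1·r2 → [0,0,0,-1]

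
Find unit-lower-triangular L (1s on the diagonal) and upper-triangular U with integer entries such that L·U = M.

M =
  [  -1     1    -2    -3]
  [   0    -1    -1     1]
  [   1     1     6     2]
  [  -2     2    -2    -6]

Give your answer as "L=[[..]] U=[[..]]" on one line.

L=[[1,0,0,0],[0,1,0,0],[-1,-2,1,0],[2,0,1,1]] U=[[-1,1,-2,-3],[0,-1,-1,1],[0,0,2,1],[0,0,0,-1]]

  r1 -= 0·r0 → [0,-1,-1,1]
  r2 -= -1·r0 → [0,2,4,-1]
  r3 -= 2·r0 → [0,0,2,0]
  r2 -= -2·r1 → [0,0,2,1]
  r3 -= 0·r1 → [0,0,2,0]
  r3 -= 1·r2 → [0,0,0,-1]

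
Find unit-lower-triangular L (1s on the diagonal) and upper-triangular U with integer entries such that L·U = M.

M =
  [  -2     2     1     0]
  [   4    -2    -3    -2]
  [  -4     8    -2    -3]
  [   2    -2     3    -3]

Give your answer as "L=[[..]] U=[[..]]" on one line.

L=[[1,0,0,0],[-2,1,0,0],[2,2,1,0],[-1,0,-2,1]] U=[[-2,2,1,0],[0,2,-1,-2],[0,0,-2,1],[0,0,0,-1]]

  row1 -= -2·row0 → [0,2,-1,-2]
  row2 -= 2·row0 → [0,4,-4,-3]
  row3 -= -1·row0 → [0,0,4,-3]
  row2 -= 2·row1 → [0,0,-2,1]
  row3 -= 0·row1 → [0,0,4,-3]
  row3 -= -2·row2 → [0,0,0,-1]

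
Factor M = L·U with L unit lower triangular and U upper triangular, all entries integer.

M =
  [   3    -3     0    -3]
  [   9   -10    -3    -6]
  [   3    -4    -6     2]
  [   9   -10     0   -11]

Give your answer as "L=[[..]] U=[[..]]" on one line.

  R1 -= 3·R0 → [0,-1,-3,3]
  R2 -= 1·R0 → [0,-1,-6,5]
  R3 -= 3·R0 → [0,-1,0,-2]
  R2 -= 1·R1 → [0,0,-3,2]
  R3 -= 1·R1 → [0,0,3,-5]
  R3 -= -1·R2 → [0,0,0,-3]

L=[[1,0,0,0],[3,1,0,0],[1,1,1,0],[3,1,-1,1]] U=[[3,-3,0,-3],[0,-1,-3,3],[0,0,-3,2],[0,0,0,-3]]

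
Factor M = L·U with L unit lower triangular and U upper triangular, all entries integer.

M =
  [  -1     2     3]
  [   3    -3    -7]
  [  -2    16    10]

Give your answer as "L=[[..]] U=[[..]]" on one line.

  R1 -= -3·R0 → [0,3,2]
  R2 -= 2·R0 → [0,12,4]
  R2 -= 4·R1 → [0,0,-4]

L=[[1,0,0],[-3,1,0],[2,4,1]] U=[[-1,2,3],[0,3,2],[0,0,-4]]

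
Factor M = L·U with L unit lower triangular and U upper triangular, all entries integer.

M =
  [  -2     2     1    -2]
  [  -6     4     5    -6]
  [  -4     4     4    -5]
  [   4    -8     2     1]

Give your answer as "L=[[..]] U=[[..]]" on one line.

  r1 -= 3·r0 → [0,-2,2,0]
  r2 -= 2·r0 → [0,0,2,-1]
  r3 -= -2·r0 → [0,-4,4,-3]
  r2 -= 0·r1 → [0,0,2,-1]
  r3 -= 2·r1 → [0,0,0,-3]
  r3 -= 0·r2 → [0,0,0,-3]

L=[[1,0,0,0],[3,1,0,0],[2,0,1,0],[-2,2,0,1]] U=[[-2,2,1,-2],[0,-2,2,0],[0,0,2,-1],[0,0,0,-3]]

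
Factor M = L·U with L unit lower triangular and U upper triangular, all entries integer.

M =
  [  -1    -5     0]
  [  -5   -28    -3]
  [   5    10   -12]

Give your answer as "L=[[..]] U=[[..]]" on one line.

  r1 -= 5·r0 → [0,-3,-3]
  r2 -= -5·r0 → [0,-15,-12]
  r2 -= 5·r1 → [0,0,3]

L=[[1,0,0],[5,1,0],[-5,5,1]] U=[[-1,-5,0],[0,-3,-3],[0,0,3]]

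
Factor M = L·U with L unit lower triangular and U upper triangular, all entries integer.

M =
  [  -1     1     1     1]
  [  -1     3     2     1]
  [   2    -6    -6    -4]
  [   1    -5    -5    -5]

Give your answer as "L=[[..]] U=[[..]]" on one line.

  R1 -= 1·R0 → [0,2,1,0]
  R2 -= -2·R0 → [0,-4,-4,-2]
  R3 -= -1·R0 → [0,-4,-4,-4]
  R2 -= -2·R1 → [0,0,-2,-2]
  R3 -= -2·R1 → [0,0,-2,-4]
  R3 -= 1·R2 → [0,0,0,-2]

L=[[1,0,0,0],[1,1,0,0],[-2,-2,1,0],[-1,-2,1,1]] U=[[-1,1,1,1],[0,2,1,0],[0,0,-2,-2],[0,0,0,-2]]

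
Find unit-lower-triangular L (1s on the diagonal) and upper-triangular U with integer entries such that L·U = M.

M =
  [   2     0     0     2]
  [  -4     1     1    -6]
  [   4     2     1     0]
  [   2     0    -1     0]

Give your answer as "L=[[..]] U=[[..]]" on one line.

L=[[1,0,0,0],[-2,1,0,0],[2,2,1,0],[1,0,1,1]] U=[[2,0,0,2],[0,1,1,-2],[0,0,-1,0],[0,0,0,-2]]

  row1 -= -2·row0 → [0,1,1,-2]
  row2 -= 2·row0 → [0,2,1,-4]
  row3 -= 1·row0 → [0,0,-1,-2]
  row2 -= 2·row1 → [0,0,-1,0]
  row3 -= 0·row1 → [0,0,-1,-2]
  row3 -= 1·row2 → [0,0,0,-2]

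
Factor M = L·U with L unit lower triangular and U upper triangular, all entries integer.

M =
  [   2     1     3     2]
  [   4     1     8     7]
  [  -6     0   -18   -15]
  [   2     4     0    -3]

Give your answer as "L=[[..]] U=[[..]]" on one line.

L=[[1,0,0,0],[2,1,0,0],[-3,-3,1,0],[1,-3,-1,1]] U=[[2,1,3,2],[0,-1,2,3],[0,0,-3,0],[0,0,0,4]]

  R1 -= 2·R0 → [0,-1,2,3]
  R2 -= -3·R0 → [0,3,-9,-9]
  R3 -= 1·R0 → [0,3,-3,-5]
  R2 -= -3·R1 → [0,0,-3,0]
  R3 -= -3·R1 → [0,0,3,4]
  R3 -= -1·R2 → [0,0,0,4]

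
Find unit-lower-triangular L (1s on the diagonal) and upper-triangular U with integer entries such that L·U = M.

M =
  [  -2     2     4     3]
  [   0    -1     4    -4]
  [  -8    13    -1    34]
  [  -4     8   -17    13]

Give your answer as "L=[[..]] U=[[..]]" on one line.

L=[[1,0,0,0],[0,1,0,0],[4,-5,1,0],[2,-4,-3,1]] U=[[-2,2,4,3],[0,-1,4,-4],[0,0,3,2],[0,0,0,-3]]

  row1 -= 0·row0 → [0,-1,4,-4]
  row2 -= 4·row0 → [0,5,-17,22]
  row3 -= 2·row0 → [0,4,-25,7]
  row2 -= -5·row1 → [0,0,3,2]
  row3 -= -4·row1 → [0,0,-9,-9]
  row3 -= -3·row2 → [0,0,0,-3]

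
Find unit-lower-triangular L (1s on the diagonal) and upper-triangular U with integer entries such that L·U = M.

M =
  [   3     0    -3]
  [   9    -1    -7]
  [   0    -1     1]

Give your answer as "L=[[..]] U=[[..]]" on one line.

  r1 -= 3·r0 → [0,-1,2]
  r2 -= 0·r0 → [0,-1,1]
  r2 -= 1·r1 → [0,0,-1]

L=[[1,0,0],[3,1,0],[0,1,1]] U=[[3,0,-3],[0,-1,2],[0,0,-1]]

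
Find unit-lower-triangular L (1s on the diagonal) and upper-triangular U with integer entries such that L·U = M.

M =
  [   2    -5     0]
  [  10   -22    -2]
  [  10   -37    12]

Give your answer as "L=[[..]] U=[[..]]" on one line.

L=[[1,0,0],[5,1,0],[5,-4,1]] U=[[2,-5,0],[0,3,-2],[0,0,4]]

  row1 -= 5·row0 → [0,3,-2]
  row2 -= 5·row0 → [0,-12,12]
  row2 -= -4·row1 → [0,0,4]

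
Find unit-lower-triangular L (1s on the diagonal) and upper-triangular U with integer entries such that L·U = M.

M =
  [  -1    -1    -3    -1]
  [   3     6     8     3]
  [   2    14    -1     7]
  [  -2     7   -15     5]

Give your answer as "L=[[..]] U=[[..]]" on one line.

L=[[1,0,0,0],[-3,1,0,0],[-2,4,1,0],[2,3,2,1]] U=[[-1,-1,-3,-1],[0,3,-1,0],[0,0,-3,5],[0,0,0,-3]]

  r1 -= -3·r0 → [0,3,-1,0]
  r2 -= -2·r0 → [0,12,-7,5]
  r3 -= 2·r0 → [0,9,-9,7]
  r2 -= 4·r1 → [0,0,-3,5]
  r3 -= 3·r1 → [0,0,-6,7]
  r3 -= 2·r2 → [0,0,0,-3]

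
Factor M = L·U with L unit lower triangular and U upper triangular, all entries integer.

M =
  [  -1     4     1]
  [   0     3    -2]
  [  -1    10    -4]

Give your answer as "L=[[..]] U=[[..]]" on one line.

L=[[1,0,0],[0,1,0],[1,2,1]] U=[[-1,4,1],[0,3,-2],[0,0,-1]]

  r1 -= 0·r0 → [0,3,-2]
  r2 -= 1·r0 → [0,6,-5]
  r2 -= 2·r1 → [0,0,-1]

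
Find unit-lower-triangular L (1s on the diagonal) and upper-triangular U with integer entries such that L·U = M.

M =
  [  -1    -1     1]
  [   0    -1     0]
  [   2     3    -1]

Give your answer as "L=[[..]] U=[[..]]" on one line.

  r1 -= 0·r0 → [0,-1,0]
  r2 -= -2·r0 → [0,1,1]
  r2 -= -1·r1 → [0,0,1]

L=[[1,0,0],[0,1,0],[-2,-1,1]] U=[[-1,-1,1],[0,-1,0],[0,0,1]]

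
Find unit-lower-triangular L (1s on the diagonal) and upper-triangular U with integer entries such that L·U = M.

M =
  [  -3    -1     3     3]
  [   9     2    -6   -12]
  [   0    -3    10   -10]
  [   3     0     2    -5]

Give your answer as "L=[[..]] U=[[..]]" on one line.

  r1 -= -3·r0 → [0,-1,3,-3]
  r2 -= 0·r0 → [0,-3,10,-10]
  r3 -= -1·r0 → [0,-1,5,-2]
  r2 -= 3·r1 → [0,0,1,-1]
  r3 -= 1·r1 → [0,0,2,1]
  r3 -= 2·r2 → [0,0,0,3]

L=[[1,0,0,0],[-3,1,0,0],[0,3,1,0],[-1,1,2,1]] U=[[-3,-1,3,3],[0,-1,3,-3],[0,0,1,-1],[0,0,0,3]]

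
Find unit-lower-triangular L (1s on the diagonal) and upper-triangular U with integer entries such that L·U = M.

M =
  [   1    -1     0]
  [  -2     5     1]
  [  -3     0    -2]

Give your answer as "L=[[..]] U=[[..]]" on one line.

  row1 -= -2·row0 → [0,3,1]
  row2 -= -3·row0 → [0,-3,-2]
  row2 -= -1·row1 → [0,0,-1]

L=[[1,0,0],[-2,1,0],[-3,-1,1]] U=[[1,-1,0],[0,3,1],[0,0,-1]]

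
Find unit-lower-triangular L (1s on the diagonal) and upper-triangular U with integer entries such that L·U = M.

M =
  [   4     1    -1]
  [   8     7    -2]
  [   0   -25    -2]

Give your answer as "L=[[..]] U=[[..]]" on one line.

L=[[1,0,0],[2,1,0],[0,-5,1]] U=[[4,1,-1],[0,5,0],[0,0,-2]]

  row1 -= 2·row0 → [0,5,0]
  row2 -= 0·row0 → [0,-25,-2]
  row2 -= -5·row1 → [0,0,-2]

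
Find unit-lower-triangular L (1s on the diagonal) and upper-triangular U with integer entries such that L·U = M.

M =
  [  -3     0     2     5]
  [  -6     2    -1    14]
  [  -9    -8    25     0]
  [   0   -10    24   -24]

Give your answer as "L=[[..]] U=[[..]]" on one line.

  row1 -= 2·row0 → [0,2,-5,4]
  row2 -= 3·row0 → [0,-8,19,-15]
  row3 -= 0·row0 → [0,-10,24,-24]
  row2 -= -4·row1 → [0,0,-1,1]
  row3 -= -5·row1 → [0,0,-1,-4]
  row3 -= 1·row2 → [0,0,0,-5]

L=[[1,0,0,0],[2,1,0,0],[3,-4,1,0],[0,-5,1,1]] U=[[-3,0,2,5],[0,2,-5,4],[0,0,-1,1],[0,0,0,-5]]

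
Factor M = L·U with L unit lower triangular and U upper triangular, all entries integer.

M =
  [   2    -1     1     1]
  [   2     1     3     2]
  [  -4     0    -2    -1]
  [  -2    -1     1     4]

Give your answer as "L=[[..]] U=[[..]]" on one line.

  row1 -= 1·row0 → [0,2,2,1]
  row2 -= -2·row0 → [0,-2,0,1]
  row3 -= -1·row0 → [0,-2,2,5]
  row2 -= -1·row1 → [0,0,2,2]
  row3 -= -1·row1 → [0,0,4,6]
  row3 -= 2·row2 → [0,0,0,2]

L=[[1,0,0,0],[1,1,0,0],[-2,-1,1,0],[-1,-1,2,1]] U=[[2,-1,1,1],[0,2,2,1],[0,0,2,2],[0,0,0,2]]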